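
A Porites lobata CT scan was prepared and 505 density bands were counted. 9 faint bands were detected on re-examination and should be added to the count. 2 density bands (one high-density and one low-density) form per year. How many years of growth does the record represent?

After corrections the count is 505 + 9 = 514 density bands.
514 density bands at 2 per year is 514 / 2 = 257 years.

257 years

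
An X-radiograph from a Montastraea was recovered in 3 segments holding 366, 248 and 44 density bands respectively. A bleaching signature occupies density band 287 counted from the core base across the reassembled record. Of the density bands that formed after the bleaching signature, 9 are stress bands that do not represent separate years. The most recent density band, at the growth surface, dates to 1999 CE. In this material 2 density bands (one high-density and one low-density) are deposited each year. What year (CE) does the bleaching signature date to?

1818 CE

Total density bands = 366 + 248 + 44 = 658.
The bleaching signature sits at density band 287 from the core base, so 658 − 287 = 371 density bands formed after it.
Excluding 9 false density bands: 371 − 9 = 362.
Dividing by 2 density bands per year: 362 / 2 = 181 years.
The density band at the growth surface is 1999 CE, so the bleaching signature dates to 1999 − 181 = 1818 CE.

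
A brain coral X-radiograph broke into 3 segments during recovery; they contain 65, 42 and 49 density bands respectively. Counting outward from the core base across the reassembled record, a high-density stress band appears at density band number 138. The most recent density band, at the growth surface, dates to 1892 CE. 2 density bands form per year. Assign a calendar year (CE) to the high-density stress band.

1883 CE

Total density bands = 65 + 42 + 49 = 156.
The high-density stress band sits at density band 138 from the core base, so 156 − 138 = 18 density bands formed after it.
18 density bands at 2 per year is 18 / 2 = 9 years.
Counting back 9 years from 1892 CE places the high-density stress band in 1892 − 9 = 1883 CE.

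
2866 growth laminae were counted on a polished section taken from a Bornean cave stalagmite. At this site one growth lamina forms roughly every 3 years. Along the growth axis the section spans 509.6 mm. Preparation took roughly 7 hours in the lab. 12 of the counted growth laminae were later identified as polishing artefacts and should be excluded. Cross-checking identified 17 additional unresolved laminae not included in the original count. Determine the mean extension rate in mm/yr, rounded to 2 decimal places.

0.06 mm/yr

After corrections the count is 2866 − 12 + 17 = 2871 growth laminae.
At 3 years per growth lamina, 2871 × 3 = 8613 years.
Mean rate = 509.6 mm / 8613 years ≈ 0.06 mm/yr.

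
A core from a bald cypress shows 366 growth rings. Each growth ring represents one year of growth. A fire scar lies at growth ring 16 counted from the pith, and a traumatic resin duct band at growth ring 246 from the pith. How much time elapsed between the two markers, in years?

230 yr

The two markers are separated by 246 − 16 = 230 growth rings.
One growth ring per year makes the interval 230 years.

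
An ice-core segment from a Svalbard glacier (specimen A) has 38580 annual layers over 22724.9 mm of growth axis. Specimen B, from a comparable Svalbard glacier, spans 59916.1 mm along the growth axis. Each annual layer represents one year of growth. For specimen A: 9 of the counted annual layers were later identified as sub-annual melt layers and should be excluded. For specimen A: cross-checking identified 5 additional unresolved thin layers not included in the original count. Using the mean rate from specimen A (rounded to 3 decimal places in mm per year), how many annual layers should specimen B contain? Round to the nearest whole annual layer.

Specimen A: adjusted count: 38580 − 9 + 5 = 38576 annual layers.
A: Mean rate = 22724.9 mm / 38576 years ≈ 0.589 mm/yr.
Specimen B: 59916.1 mm / 0.589 mm per year = 101725.13 years ≈ 101725 annual layers.

101725 annual layers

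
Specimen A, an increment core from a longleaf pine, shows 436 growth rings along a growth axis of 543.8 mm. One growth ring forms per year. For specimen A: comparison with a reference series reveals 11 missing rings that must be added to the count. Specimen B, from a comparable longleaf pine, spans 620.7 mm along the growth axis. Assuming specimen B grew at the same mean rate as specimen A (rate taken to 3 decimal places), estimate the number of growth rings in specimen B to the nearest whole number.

510 growth rings

Specimen A: adjusted count: 436 + 11 = 447 growth rings.
A: Extension rate ≈ 543.8 / 447 = 1.217 mm/yr.
B spans 620.7 / 1.217 = 510.02 years ≈ 510 growth rings.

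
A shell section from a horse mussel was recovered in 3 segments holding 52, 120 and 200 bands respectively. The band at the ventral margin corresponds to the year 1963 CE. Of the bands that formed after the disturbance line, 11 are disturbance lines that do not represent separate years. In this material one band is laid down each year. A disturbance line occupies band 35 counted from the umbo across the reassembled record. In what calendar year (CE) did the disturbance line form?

1637 CE

Total bands = 52 + 120 + 200 = 372.
372 − 35 = 337 bands lie beyond the disturbance line toward the ventral margin.
337 − 11 false = 326 true bands after the disturbance line.
1963 − 326 = 1637 CE.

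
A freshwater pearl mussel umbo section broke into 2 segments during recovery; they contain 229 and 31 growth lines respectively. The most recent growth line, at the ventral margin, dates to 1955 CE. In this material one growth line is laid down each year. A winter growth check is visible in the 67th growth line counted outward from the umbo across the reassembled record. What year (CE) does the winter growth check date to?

Total growth lines = 229 + 31 = 260.
The winter growth check sits at growth line 67 from the umbo, so 260 − 67 = 193 growth lines formed after it.
Counting back 193 years from 1955 CE places the winter growth check in 1955 − 193 = 1762 CE.

1762 CE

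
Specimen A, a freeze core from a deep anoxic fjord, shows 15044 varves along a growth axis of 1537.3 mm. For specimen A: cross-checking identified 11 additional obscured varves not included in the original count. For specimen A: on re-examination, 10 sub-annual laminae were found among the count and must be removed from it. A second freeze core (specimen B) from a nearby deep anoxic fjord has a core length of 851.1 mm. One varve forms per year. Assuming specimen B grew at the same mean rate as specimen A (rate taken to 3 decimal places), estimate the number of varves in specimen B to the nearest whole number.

8344 varves

Specimen A: adjusted count: 15044 − 10 + 11 = 15045 varves.
A: Mean rate = 1537.3 mm / 15045 years ≈ 0.102 mm per year.
B spans 851.1 / 0.102 = 8344.12 years ≈ 8344 varves.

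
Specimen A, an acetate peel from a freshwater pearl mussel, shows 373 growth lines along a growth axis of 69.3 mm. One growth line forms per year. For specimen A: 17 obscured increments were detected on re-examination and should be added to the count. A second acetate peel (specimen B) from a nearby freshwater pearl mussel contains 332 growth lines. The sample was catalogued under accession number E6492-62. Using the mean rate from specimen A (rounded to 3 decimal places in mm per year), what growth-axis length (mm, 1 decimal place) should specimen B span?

Specimen A: adjusted count: 373 + 17 = 390 growth lines.
A: Mean rate = 69.3 mm / 390 years ≈ 0.178 mm/year.
Length of B = 0.178 × 332 = 59.1 mm.

59.1 mm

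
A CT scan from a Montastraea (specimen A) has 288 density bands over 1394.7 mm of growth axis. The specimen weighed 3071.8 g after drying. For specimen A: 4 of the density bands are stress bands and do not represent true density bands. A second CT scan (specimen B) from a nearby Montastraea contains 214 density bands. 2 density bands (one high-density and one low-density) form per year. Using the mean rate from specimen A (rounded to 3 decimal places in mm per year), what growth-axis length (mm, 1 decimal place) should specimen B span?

1051.0 mm

Specimen A: adjusted count: 288 − 4 = 284 density bands.
Specimen A: with 2 density bands per year, 284 / 2 = 142 years.
A: Extension rate ≈ 1394.7 / 142 = 9.822 mm/year.
Specimen B: 214 density bands at 2 per year is 214 / 2 = 107 years. For B, 9.822 mm/year × 107 years = 1051.0 mm.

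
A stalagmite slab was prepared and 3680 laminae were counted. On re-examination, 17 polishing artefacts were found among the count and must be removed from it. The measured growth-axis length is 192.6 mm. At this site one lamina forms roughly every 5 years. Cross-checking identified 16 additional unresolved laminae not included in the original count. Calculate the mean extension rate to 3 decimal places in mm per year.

0.010 mm per year

True lamina count = 3680 − 17 + 16 = 3679.
3679 laminae at 5 years each span 3679 × 5 = 18395 years.
Mean rate = 192.6 mm / 18395 years ≈ 0.010 mm per year.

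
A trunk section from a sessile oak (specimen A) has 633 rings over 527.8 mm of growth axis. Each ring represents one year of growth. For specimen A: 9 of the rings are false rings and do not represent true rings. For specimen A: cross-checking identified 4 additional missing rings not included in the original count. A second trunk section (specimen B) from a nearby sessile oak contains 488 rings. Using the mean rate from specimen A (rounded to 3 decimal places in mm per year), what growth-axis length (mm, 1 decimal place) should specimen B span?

Specimen A: adjusted count: 633 − 9 + 4 = 628 rings.
A: 527.8 mm over 628 years gives 527.8 / 628 ≈ 0.840 mm per year.
Length of B = 0.840 × 488 = 409.9 mm.

409.9 mm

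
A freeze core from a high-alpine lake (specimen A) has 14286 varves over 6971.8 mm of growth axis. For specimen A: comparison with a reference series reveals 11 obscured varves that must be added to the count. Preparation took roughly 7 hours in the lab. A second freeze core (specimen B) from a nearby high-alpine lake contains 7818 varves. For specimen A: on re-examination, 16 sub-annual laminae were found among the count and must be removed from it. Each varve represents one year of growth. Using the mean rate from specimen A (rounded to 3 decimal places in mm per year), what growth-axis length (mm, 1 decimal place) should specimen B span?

Specimen A: true varve count = 14286 − 16 + 11 = 14281.
A: Mean rate = 6971.8 mm / 14281 years ≈ 0.488 mm per year.
Length of B = 0.488 × 7818 = 3815.2 mm.

3815.2 mm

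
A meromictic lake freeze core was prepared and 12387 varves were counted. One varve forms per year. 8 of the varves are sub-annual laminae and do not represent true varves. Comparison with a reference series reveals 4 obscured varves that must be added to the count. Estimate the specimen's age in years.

12383 years

Adjusted count: 12387 − 8 + 4 = 12383 varves.
With a one-to-one varve periodicity this is 12383 years.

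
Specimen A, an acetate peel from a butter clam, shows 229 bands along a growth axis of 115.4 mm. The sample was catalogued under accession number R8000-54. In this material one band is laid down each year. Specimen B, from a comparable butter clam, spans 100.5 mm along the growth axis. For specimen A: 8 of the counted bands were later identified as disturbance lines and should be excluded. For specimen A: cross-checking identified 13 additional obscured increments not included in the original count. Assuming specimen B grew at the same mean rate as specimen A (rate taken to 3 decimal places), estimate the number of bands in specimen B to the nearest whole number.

Specimen A: true band count = 229 − 8 + 13 = 234.
A: Extension rate ≈ 115.4 / 234 = 0.493 mm per year.
B spans 100.5 / 0.493 = 203.85 years ≈ 204 bands.

204 bands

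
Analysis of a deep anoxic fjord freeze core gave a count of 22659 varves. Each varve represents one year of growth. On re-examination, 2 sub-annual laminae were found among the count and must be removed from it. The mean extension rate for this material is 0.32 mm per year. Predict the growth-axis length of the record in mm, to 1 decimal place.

True varve count = 22659 − 2 = 22657.
22657 years at 0.32 mm/year gives 0.32 × 22657 = 7250.2 mm.

7250.2 mm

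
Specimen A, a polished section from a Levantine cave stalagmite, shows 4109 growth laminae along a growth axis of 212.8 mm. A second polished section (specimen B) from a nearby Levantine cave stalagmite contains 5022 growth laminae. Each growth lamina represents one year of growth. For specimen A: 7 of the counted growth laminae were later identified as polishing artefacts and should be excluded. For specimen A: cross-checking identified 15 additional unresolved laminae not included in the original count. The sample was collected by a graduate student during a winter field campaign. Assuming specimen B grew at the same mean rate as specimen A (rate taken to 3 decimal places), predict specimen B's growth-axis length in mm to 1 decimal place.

Specimen A: adjusted count: 4109 − 7 + 15 = 4117 growth laminae.
A: Mean rate = 212.8 mm / 4117 years ≈ 0.052 mm per year.
Length of B = 0.052 × 5022 = 261.1 mm.

261.1 mm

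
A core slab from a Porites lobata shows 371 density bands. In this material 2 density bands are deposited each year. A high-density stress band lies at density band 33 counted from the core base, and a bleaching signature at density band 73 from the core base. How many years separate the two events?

The two markers are separated by 73 − 33 = 40 density bands.
40 density bands at 2 per year is 40 / 2 = 20 years.

20 yr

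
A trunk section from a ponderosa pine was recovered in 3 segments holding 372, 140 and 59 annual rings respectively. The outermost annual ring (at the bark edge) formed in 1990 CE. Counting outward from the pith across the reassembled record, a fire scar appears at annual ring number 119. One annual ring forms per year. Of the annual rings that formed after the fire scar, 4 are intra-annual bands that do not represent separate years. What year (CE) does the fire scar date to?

Total annual rings = 372 + 140 + 59 = 571.
The fire scar sits at annual ring 119 from the pith, so 571 − 119 = 452 annual rings formed after it.
Removing the 4 false annual rings leaves 452 − 4 = 448 true annual rings beyond the fire scar.
Counting back 448 years from 1990 CE places the fire scar in 1990 − 448 = 1542 CE.

1542 CE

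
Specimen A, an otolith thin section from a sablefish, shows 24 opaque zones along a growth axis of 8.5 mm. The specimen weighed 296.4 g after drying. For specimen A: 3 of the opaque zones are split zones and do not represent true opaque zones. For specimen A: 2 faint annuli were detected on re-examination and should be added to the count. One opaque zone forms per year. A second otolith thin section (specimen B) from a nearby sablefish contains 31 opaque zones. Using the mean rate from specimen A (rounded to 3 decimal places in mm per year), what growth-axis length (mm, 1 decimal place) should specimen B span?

Specimen A: correcting the raw count gives 24 − 3 + 2 = 23 true opaque zones.
A: 8.5 mm over 23 years gives 8.5 / 23 ≈ 0.370 mm per year.
Length of B = 0.370 × 31 = 11.5 mm.

11.5 mm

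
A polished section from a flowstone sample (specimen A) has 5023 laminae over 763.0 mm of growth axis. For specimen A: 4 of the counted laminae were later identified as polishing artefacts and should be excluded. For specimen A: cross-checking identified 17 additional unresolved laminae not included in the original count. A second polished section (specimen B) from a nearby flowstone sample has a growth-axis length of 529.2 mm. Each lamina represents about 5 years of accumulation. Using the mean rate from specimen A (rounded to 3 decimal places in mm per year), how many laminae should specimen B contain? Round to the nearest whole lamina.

Specimen A: correcting the raw count gives 5023 − 4 + 17 = 5036 true laminae.
Specimen A: at 5 years per lamina, 5036 × 5 = 25180 years.
A: Extension rate ≈ 763.0 / 25180 = 0.030 mm/year.
B spans 529.2 / 0.030 = 17640.00 years; at 5 years per lamina that is 17640.00 / 5 ≈ 3528 laminae.

3528 laminae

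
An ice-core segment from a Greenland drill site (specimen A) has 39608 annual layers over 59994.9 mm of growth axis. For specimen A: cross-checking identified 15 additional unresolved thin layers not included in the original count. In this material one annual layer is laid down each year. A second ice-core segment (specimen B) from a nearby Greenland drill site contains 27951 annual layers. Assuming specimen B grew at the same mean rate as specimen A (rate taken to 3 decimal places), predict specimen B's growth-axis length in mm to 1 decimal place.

Specimen A: adjusted count: 39608 + 15 = 39623 annual layers.
A: Mean rate = 59994.9 mm / 39623 years ≈ 1.514 mm/yr.
For B, 1.514 mm/year × 27951 years = 42317.8 mm.

42317.8 mm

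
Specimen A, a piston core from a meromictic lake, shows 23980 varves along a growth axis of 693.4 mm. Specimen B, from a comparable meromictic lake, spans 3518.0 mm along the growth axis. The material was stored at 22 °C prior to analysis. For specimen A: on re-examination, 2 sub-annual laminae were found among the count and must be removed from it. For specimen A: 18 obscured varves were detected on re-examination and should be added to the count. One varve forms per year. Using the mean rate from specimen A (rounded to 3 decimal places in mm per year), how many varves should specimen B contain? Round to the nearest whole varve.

Specimen A: adjusted count: 23980 − 2 + 18 = 23996 varves.
A: Extension rate ≈ 693.4 / 23996 = 0.029 mm/year.
B spans 3518.0 / 0.029 = 121310.34 years ≈ 121310 varves.

121310 varves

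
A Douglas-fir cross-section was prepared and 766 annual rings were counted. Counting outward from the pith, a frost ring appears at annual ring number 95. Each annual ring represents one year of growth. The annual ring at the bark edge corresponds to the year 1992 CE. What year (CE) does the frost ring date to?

The frost ring sits at annual ring 95 from the pith, so 766 − 95 = 671 annual rings formed after it.
The annual ring at the bark edge is 1992 CE, so the frost ring dates to 1992 − 671 = 1321 CE.

1321 CE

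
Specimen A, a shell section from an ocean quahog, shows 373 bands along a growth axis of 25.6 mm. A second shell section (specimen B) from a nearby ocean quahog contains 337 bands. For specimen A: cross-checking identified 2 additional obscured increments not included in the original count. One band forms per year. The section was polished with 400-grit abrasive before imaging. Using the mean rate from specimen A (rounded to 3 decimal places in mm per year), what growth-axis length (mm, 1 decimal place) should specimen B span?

Specimen A: true band count = 373 + 2 = 375.
A: 25.6 mm over 375 years gives 25.6 / 375 ≈ 0.068 mm/year.
Length of B = 0.068 × 337 = 22.9 mm.

22.9 mm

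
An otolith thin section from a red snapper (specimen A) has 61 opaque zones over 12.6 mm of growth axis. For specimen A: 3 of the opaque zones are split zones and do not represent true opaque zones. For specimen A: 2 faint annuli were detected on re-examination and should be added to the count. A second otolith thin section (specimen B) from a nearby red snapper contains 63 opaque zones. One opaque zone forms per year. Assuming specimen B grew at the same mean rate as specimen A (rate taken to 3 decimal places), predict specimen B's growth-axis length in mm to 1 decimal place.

Specimen A: adjusted count: 61 − 3 + 2 = 60 opaque zones.
A: 12.6 mm over 60 years gives 12.6 / 60 ≈ 0.210 mm/year.
Length of B = 0.210 × 63 = 13.2 mm.

13.2 mm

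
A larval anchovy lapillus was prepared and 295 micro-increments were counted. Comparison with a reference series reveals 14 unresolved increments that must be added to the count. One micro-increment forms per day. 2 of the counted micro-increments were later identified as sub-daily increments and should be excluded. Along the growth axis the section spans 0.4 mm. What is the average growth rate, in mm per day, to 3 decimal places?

After corrections the count is 295 − 2 + 14 = 307 micro-increments.
Mean rate = 0.4 mm / 307 days ≈ 0.001 mm per day.

0.001 mm per day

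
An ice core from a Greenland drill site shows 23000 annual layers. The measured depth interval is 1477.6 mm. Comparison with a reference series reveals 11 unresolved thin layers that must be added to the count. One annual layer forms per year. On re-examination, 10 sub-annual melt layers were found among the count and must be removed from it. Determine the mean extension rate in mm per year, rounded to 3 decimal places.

0.064 mm per year

Correcting the raw count gives 23000 − 10 + 11 = 23001 true annual layers.
Extension rate ≈ 1477.6 / 23001 = 0.064 mm per year.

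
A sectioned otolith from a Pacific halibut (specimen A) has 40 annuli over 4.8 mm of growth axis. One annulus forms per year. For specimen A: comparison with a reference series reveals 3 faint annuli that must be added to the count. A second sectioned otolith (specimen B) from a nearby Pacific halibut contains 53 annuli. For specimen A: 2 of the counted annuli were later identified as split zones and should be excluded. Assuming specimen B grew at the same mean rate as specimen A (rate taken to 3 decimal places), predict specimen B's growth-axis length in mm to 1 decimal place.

6.2 mm

Specimen A: true annulus count = 40 − 2 + 3 = 41.
A: Extension rate ≈ 4.8 / 41 = 0.117 mm/yr.
Length of B = 0.117 × 53 = 6.2 mm.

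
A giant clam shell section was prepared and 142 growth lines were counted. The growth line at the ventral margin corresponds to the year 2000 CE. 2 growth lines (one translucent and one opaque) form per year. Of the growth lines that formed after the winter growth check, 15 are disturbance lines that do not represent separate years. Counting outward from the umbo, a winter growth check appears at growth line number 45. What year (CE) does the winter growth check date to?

Between growth line 45 and the ventral margin there are 142 − 45 = 97 growth lines.
Removing the 15 false growth lines leaves 97 − 15 = 82 true growth lines beyond the winter growth check.
Dividing by 2 growth lines per year: 82 / 2 = 41 years.
2000 − 41 = 1959 CE.

1959 CE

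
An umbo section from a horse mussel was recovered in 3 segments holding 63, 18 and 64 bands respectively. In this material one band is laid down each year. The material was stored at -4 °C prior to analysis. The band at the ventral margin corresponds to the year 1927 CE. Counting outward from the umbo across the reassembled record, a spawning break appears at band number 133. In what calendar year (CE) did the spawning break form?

1915 CE

Total bands = 63 + 18 + 64 = 145.
145 − 133 = 12 bands lie beyond the spawning break toward the ventral margin.
Counting back 12 years from 1927 CE places the spawning break in 1927 − 12 = 1915 CE.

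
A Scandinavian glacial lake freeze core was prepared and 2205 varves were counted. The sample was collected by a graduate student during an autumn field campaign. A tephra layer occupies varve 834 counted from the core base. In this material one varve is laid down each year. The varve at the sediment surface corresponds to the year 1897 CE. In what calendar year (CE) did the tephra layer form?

526 CE

Between varve 834 and the sediment surface there are 2205 − 834 = 1371 varves.
Counting back 1371 years from 1897 CE places the tephra layer in 1897 − 1371 = 526 CE.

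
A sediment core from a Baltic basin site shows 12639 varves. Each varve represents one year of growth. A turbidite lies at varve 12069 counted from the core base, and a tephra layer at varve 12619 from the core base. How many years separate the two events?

550 yr

The two markers are separated by 12619 − 12069 = 550 varves.
One varve per year makes the interval 550 years.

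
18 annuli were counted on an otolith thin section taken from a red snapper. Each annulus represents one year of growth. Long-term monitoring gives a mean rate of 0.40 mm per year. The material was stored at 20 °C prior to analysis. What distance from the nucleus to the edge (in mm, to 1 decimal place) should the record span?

7.2 mm

The record spans 18 years at 0.40 mm per year.
Length ≈ 0.40 × 18 = 7.2 mm.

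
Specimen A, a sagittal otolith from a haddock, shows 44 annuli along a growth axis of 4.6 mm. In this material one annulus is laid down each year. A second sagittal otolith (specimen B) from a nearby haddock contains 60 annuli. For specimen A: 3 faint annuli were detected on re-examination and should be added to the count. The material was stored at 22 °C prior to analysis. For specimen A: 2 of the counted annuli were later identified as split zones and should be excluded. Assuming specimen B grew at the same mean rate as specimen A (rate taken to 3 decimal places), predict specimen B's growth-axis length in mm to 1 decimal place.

Specimen A: after corrections the count is 44 − 2 + 3 = 45 annuli.
A: 4.6 mm over 45 years gives 4.6 / 45 ≈ 0.102 mm/yr.
Length of B = 0.102 × 60 = 6.1 mm.

6.1 mm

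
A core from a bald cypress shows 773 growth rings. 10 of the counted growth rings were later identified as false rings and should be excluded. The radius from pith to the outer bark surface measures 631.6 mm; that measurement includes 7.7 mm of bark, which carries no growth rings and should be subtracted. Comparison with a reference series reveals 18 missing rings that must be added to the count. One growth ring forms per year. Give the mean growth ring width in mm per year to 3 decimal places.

0.799 mm per year

Correcting the raw count gives 773 − 10 + 18 = 781 true growth rings.
The growth record spans 631.6 − 7.7 = 623.9 mm.
Extension rate ≈ 623.9 / 781 = 0.799 mm per year.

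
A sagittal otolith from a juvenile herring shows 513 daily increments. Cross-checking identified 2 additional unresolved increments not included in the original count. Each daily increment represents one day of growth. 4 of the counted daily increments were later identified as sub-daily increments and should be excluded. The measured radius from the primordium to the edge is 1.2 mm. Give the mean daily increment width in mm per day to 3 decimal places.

True daily increment count = 513 − 4 + 2 = 511.
Mean rate = 1.2 mm / 511 days ≈ 0.002 mm per day.

0.002 mm per day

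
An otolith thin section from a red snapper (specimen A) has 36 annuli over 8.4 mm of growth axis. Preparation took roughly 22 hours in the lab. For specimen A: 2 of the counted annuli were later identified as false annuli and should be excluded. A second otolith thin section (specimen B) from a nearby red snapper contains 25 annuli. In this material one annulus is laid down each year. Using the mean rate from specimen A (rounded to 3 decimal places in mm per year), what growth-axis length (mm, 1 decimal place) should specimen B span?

6.2 mm

Specimen A: adjusted count: 36 − 2 = 34 annuli.
A: 8.4 mm over 34 years gives 8.4 / 34 ≈ 0.247 mm per year.
Length of B = 0.247 × 25 = 6.2 mm.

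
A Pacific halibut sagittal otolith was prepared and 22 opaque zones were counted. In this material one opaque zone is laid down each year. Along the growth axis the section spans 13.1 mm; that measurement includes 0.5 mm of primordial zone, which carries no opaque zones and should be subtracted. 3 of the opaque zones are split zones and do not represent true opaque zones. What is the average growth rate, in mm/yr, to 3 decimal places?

0.663 mm/yr

Correcting the raw count gives 22 − 3 = 19 true opaque zones.
The growth record spans 13.1 − 0.5 = 12.6 mm.
12.6 mm over 19 years gives 12.6 / 19 ≈ 0.663 mm/yr.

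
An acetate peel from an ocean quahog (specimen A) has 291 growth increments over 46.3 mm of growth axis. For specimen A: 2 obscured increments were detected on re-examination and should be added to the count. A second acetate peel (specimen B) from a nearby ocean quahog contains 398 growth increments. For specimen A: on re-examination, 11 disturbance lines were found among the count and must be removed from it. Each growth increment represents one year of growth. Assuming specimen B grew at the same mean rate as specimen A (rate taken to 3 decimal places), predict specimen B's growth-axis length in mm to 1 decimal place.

65.3 mm

Specimen A: correcting the raw count gives 291 − 11 + 2 = 282 true growth increments.
A: 46.3 mm over 282 years gives 46.3 / 282 ≈ 0.164 mm/yr.
B's length ≈ 0.164 × 398 = 65.3 mm.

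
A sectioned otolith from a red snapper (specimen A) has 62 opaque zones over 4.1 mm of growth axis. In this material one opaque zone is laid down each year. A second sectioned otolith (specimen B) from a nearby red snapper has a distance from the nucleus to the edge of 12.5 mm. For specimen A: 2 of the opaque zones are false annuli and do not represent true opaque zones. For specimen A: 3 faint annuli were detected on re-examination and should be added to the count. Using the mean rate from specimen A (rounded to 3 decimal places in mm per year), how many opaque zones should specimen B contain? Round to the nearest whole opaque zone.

Specimen A: adjusted count: 62 − 2 + 3 = 63 opaque zones.
A: Extension rate ≈ 4.1 / 63 = 0.065 mm per year.
For B, 12.5 / 0.065 = 192.31 years ≈ 192 opaque zones.

192 opaque zones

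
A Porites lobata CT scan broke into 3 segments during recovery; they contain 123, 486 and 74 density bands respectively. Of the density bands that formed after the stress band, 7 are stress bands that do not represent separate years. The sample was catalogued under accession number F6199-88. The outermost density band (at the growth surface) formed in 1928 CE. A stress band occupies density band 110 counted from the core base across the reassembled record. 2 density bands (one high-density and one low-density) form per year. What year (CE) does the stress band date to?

Total density bands = 123 + 486 + 74 = 683.
Between density band 110 and the growth surface there are 683 − 110 = 573 density bands.
Removing the 7 false density bands leaves 573 − 7 = 566 true density bands beyond the stress band.
Dividing by 2 density bands per year: 566 / 2 = 283 years.
1928 − 283 = 1645 CE.

1645 CE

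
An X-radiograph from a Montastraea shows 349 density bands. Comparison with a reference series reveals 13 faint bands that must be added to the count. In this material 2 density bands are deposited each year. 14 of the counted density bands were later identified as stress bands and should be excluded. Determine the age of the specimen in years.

174 yr

After corrections the count is 349 − 14 + 13 = 348 density bands.
With 2 density bands per year, 348 / 2 = 174 years.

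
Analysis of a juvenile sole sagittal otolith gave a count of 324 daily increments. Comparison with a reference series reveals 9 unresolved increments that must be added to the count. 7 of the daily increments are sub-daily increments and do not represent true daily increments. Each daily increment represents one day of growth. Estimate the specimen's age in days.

After corrections the count is 324 − 7 + 9 = 326 daily increments.
One daily increment per day makes the duration 326 days.

326 d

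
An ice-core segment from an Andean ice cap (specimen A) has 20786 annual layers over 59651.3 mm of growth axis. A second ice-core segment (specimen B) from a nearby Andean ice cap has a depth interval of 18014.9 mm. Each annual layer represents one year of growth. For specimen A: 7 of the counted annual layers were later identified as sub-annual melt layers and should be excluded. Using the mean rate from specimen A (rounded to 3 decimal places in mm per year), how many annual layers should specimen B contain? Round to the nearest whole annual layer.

Specimen A: adjusted count: 20786 − 7 = 20779 annual layers.
A: 59651.3 mm over 20779 years gives 59651.3 / 20779 ≈ 2.871 mm/yr.
For B, 18014.9 / 2.871 = 6274.78 years ≈ 6275 annual layers.

6275 annual layers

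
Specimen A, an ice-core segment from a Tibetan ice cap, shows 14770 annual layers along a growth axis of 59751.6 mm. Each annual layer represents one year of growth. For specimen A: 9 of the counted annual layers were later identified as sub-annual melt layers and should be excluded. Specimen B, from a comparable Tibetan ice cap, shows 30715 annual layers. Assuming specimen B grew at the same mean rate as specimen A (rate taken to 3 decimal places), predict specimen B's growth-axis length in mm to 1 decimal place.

Specimen A: after corrections the count is 14770 − 9 = 14761 annual layers.
A: 59751.6 mm over 14761 years gives 59751.6 / 14761 ≈ 4.048 mm per year.
Length of B = 4.048 × 30715 = 124334.3 mm.

124334.3 mm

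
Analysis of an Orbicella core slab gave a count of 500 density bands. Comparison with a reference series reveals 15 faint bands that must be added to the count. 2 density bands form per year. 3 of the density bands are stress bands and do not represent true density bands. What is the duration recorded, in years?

After corrections the count is 500 − 3 + 15 = 512 density bands.
With 2 density bands per year, 512 / 2 = 256 years.

256 years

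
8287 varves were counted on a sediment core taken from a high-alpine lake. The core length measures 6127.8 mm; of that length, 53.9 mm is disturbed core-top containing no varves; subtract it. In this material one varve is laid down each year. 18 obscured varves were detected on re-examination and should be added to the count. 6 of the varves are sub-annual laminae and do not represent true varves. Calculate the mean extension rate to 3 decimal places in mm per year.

Correcting the raw count gives 8287 − 6 + 18 = 8299 true varves.
The growth record spans 6127.8 − 53.9 = 6073.9 mm.
6073.9 mm over 8299 years gives 6073.9 / 8299 ≈ 0.732 mm per year.

0.732 mm per year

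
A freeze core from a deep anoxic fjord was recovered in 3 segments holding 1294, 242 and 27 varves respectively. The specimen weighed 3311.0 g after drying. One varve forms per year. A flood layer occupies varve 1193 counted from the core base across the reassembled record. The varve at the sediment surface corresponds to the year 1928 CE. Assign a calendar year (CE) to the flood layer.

1558 CE

Total varves = 1294 + 242 + 27 = 1563.
The flood layer sits at varve 1193 from the core base, so 1563 − 1193 = 370 varves formed after it.
The varve at the sediment surface is 1928 CE, so the flood layer dates to 1928 − 370 = 1558 CE.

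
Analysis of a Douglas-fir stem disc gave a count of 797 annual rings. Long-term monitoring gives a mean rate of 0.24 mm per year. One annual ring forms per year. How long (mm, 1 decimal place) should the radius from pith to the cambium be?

191.3 mm

The record spans 797 years at 0.24 mm per year.
Predicted length = 0.24 mm/year × 797 years = 191.3 mm.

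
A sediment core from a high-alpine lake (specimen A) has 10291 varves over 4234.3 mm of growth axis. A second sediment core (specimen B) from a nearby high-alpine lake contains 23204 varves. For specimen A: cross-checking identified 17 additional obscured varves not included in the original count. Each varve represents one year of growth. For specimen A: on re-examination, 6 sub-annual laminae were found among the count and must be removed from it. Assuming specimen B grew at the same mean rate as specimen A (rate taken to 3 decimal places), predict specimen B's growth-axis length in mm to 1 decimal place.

Specimen A: correcting the raw count gives 10291 − 6 + 17 = 10302 true varves.
A: Extension rate ≈ 4234.3 / 10302 = 0.411 mm per year.
For B, 0.411 mm/year × 23204 years = 9536.8 mm.

9536.8 mm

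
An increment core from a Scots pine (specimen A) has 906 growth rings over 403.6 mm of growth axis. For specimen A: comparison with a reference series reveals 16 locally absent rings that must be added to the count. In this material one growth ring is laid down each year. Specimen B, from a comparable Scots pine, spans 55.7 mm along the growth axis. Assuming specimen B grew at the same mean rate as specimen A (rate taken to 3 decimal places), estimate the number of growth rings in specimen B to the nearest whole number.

127 growth rings

Specimen A: true growth ring count = 906 + 16 = 922.
A: 403.6 mm over 922 years gives 403.6 / 922 ≈ 0.438 mm/year.
Specimen B: 55.7 mm / 0.438 mm per year = 127.17 years ≈ 127 growth rings.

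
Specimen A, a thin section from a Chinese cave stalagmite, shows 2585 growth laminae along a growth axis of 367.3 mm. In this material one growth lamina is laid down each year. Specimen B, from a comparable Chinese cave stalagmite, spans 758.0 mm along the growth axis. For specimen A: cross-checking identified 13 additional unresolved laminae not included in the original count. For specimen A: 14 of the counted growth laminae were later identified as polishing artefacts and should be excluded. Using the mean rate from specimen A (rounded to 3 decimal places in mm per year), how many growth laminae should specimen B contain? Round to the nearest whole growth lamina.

5338 growth laminae

Specimen A: adjusted count: 2585 − 14 + 13 = 2584 growth laminae.
A: Mean rate = 367.3 mm / 2584 years ≈ 0.142 mm/yr.
Specimen B: 758.0 mm / 0.142 mm per year = 5338.03 years ≈ 5338 growth laminae.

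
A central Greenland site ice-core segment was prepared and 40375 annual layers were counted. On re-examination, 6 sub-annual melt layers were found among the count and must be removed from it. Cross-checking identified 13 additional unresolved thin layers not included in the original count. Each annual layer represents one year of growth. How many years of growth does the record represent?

After corrections the count is 40375 − 6 + 13 = 40382 annual layers.
One annual layer per year makes the duration 40382 years.

40382 years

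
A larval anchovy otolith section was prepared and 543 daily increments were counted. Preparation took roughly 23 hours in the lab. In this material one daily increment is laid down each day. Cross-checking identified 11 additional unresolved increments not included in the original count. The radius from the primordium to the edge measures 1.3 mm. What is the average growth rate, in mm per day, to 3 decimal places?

0.002 mm per day

Adjusted count: 543 + 11 = 554 daily increments.
1.3 mm over 554 days gives 1.3 / 554 ≈ 0.002 mm per day.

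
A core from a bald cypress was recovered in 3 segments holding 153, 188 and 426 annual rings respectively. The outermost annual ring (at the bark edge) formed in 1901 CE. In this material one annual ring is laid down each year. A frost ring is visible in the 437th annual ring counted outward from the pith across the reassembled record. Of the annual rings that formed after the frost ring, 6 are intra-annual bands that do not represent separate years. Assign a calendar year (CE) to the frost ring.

Total annual rings = 153 + 188 + 426 = 767.
The frost ring sits at annual ring 437 from the pith, so 767 − 437 = 330 annual rings formed after it.
Removing the 6 false annual rings leaves 330 − 6 = 324 true annual rings beyond the frost ring.
1901 − 324 = 1577 CE.

1577 CE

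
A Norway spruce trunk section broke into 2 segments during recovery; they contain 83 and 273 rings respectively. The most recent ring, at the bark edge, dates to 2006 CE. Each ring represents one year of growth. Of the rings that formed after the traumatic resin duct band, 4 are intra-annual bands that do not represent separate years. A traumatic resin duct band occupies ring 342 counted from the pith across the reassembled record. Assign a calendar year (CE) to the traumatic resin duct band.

1996 CE

Total rings = 83 + 273 = 356.
The traumatic resin duct band sits at ring 342 from the pith, so 356 − 342 = 14 rings formed after it.
14 − 4 false = 10 true rings after the traumatic resin duct band.
Counting back 10 years from 2006 CE places the traumatic resin duct band in 2006 − 10 = 1996 CE.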